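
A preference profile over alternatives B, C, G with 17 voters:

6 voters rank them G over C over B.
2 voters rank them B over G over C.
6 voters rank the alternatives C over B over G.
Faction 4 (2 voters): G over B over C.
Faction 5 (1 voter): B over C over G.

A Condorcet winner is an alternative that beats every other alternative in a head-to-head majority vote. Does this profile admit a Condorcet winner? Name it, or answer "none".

Head-to-head results (17 voters):
B vs C: C wins 12–5.
B vs G: B wins 9–8.
C vs G: G, 10–7.
Each alternative drops at least one matchup (B loses to C; C loses to G; G loses to B); the cycle B → G → C → B rules out a Condorcet winner.

none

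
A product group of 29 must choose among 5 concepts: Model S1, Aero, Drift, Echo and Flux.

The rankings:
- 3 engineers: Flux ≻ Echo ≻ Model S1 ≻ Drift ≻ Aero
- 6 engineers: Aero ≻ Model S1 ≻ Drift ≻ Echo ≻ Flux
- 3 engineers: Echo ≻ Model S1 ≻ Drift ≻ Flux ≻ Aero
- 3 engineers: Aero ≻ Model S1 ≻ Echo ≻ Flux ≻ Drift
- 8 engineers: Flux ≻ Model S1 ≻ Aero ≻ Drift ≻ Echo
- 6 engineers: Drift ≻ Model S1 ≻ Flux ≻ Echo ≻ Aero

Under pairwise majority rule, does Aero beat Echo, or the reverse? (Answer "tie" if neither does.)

Aero

Ballots ranking Aero above Echo: 6 + 3 + 8 = 17.
Ballots ranking Echo above Aero: 29 − 17 = 12.
Aero wins the head-to-head 17–12.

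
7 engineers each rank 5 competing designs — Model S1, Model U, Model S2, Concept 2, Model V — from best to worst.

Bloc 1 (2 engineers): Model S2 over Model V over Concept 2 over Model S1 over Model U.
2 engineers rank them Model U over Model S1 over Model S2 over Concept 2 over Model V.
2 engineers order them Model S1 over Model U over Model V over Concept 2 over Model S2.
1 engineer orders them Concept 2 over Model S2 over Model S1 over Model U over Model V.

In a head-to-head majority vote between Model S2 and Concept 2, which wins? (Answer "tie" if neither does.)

Model S2

Ballots ranking Model S2 above Concept 2: 2 + 2 = 4.
Ballots ranking Concept 2 above Model S2: 7 − 4 = 3.
Model S2 wins the head-to-head 4–3.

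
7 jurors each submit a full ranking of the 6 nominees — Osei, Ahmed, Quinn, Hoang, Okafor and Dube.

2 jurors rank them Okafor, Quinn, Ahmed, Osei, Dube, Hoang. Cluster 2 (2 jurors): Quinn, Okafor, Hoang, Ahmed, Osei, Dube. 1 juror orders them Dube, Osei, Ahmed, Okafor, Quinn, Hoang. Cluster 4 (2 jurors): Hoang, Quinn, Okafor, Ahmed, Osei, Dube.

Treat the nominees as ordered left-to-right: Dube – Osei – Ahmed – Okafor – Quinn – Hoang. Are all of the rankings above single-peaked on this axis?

yes

Axis positions: Dube=1, Osei=2, Ahmed=3, Okafor=4, Quinn=5, Hoang=6.
Cluster 1 (peak Okafor at position 4): ranking walks positions 4-5-3-2-1-6, expanding outward from the peak — single-peaked.
Cluster 2 (peak Quinn at position 5): ranking walks positions 5-4-6-3-2-1, expanding outward from the peak — single-peaked.
Cluster 3 (peak Dube at position 1): ranking walks positions 1-2-3-4-5-6, expanding outward from the peak — single-peaked.
Cluster 4 (peak Hoang at position 6): ranking walks positions 6-5-4-3-2-1, expanding outward from the peak — single-peaked.
Every ranking is single-peaked on this axis.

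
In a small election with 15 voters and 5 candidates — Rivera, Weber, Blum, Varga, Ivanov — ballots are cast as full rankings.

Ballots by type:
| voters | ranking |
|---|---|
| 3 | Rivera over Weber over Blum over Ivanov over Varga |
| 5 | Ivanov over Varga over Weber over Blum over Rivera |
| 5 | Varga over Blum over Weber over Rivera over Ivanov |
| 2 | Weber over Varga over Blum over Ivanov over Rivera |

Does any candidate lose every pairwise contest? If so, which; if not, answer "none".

Head-to-head results (15 voters):
Rivera vs Weber: 3 to 12, Weber.
Rivera vs Blum: Rivera is ranked higher on 3 ballots, Blum on 12. Blum wins 12–3.
Rivera vs Varga: Varga, 12–3.
Rivera vs Ivanov: 8 to 7, Rivera.
Weber vs Blum: 10 to 5, Weber.
Weber vs Varga: 5 to 10, Varga.
Weber vs Ivanov: Weber is ranked higher on 3+5+2 = 10 ballots, Ivanov on 5. Weber wins 10–5.
Blum vs Varga: Blum is ranked higher on 3 ballots, Varga on 12. Varga wins 12–3.
Blum vs Ivanov: 10 to 5, Blum.
Varga vs Ivanov: 5+2 = 7 for Varga, 8 for Ivanov — Ivanov by 8–7.
Each candidate has at least one pairwise win (Rivera beats Ivanov; Weber beats Rivera; Blum beats Rivera; Varga beats Rivera; Ivanov beats Varga) — no Condorcet loser.

none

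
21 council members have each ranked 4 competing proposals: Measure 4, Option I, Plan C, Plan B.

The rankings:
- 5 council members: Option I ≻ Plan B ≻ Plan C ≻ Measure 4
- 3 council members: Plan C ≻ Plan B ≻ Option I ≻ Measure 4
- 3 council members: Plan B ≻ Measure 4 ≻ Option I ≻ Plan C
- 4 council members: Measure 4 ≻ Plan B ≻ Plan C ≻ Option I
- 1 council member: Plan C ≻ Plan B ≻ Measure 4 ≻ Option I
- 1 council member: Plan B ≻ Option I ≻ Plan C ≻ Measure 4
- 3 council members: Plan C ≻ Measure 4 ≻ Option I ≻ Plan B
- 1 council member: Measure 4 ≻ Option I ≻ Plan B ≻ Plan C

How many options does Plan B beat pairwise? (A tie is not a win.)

3

Plan B against each rival (21 council members):
Plan B vs Measure 4: Plan B is ranked higher on 5+3+3+1+1 = 13 ballots, Measure 4 on 8. Plan B wins 13–8.
Plan B vs Option I: Plan B, 12–9.
Plan B–Plan C: Plan B 14–7.
Plan B beats Measure 4, Option I, Plan C — 3 pairwise wins.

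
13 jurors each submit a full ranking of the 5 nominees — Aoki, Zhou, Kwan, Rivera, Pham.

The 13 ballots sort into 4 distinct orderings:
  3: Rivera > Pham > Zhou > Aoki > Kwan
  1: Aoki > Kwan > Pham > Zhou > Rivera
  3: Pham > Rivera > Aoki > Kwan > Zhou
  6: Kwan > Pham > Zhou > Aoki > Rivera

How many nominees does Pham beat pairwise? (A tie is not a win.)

Pham against each rival (13 jurors):
Pham vs Aoki: Pham, 12–1.
Pham–Zhou: Pham 13–0.
Pham–Kwan: Kwan 7–6.
Pham vs Rivera: Pham, 10–3.
Pham beats Aoki, Zhou, Rivera; loses to Kwan — 3 pairwise wins.

3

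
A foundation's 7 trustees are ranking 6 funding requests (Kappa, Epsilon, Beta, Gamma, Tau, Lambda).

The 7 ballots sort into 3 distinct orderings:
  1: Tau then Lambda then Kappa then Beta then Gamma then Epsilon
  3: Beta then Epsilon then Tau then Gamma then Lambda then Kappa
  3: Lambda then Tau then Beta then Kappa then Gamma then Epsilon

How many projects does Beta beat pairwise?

3

Beta against each rival (7 reviewers):
Beta vs Kappa: 6 to 1, Beta.
Beta vs Epsilon: Beta wins 7–0.
Beta vs Gamma: 7 to 0, Beta.
Beta vs Tau: 3 to 4, Tau.
Beta vs Lambda: Lambda, 4–3.
Beta beats Kappa, Epsilon, Gamma; loses to Tau, Lambda — 3 pairwise wins.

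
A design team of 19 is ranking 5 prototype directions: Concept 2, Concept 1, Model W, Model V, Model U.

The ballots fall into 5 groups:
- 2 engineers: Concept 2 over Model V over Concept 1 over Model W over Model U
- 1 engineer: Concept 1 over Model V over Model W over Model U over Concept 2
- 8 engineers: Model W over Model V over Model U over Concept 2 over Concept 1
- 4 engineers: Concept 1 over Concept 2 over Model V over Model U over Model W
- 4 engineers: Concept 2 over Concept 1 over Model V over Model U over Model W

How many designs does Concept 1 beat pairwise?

2

Concept 1 against each rival (19 engineers):
Concept 1 vs Concept 2: 1+4 = 5 for Concept 1, 14 for Concept 2 — Concept 2 by 14–5.
Concept 1 vs Model W: Concept 1 wins 11–8.
Concept 1 vs Model V: Concept 1 preferred on 1+4+4 = 9 ballots; Model V wins 10–9.
Concept 1 vs Model U: Concept 1 preferred on 2+1+4+4 = 11 ballots; Concept 1 wins 11–8.
Concept 1 beats Model W, Model U; loses to Concept 2, Model V — 2 pairwise wins.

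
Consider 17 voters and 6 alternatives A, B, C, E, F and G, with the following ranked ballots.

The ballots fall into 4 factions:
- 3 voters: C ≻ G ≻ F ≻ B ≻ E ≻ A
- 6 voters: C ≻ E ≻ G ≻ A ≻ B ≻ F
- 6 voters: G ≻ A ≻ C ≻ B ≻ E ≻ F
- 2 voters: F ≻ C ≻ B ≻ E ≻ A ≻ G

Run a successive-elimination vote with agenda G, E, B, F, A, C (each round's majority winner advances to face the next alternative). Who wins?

C

Round 1: G vs E — 9–8, G advances.
Round 2: G vs B — 15–2, G advances.
Round 3: G vs F — 15–2, G advances.
Round 4: G vs A — 15–2, G advances.
Round 5: G vs C — 6–11, C advances.
C survives the agenda.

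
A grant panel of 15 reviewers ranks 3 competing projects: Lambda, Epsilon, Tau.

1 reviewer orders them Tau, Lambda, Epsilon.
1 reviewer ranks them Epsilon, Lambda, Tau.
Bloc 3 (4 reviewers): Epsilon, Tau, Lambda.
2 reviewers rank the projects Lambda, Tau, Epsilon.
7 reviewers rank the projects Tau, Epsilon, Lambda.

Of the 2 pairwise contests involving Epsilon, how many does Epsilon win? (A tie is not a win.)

Epsilon against each rival (15 reviewers):
Epsilon vs Lambda: Epsilon, 12–3.
Epsilon vs Tau: Epsilon is ranked higher on 1+4 = 5 ballots, Tau on 10. Tau wins 10–5.
Epsilon beats Lambda; loses to Tau — 1 pairwise win.

1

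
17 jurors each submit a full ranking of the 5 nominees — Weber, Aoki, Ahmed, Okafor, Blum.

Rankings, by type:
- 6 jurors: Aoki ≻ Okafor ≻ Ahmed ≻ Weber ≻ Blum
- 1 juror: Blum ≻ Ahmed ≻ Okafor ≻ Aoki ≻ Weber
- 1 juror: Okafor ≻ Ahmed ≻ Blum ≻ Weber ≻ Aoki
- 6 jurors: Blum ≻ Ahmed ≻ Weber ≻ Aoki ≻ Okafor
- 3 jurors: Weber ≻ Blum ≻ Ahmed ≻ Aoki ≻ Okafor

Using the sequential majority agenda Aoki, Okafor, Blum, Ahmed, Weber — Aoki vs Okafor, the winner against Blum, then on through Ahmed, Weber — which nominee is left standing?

Round 1: Aoki vs Okafor — 15–2, Aoki advances.
Round 2: Aoki vs Blum — 6–11, Blum advances.
Round 3: Blum vs Ahmed — 10–7, Blum advances.
Round 4: Blum vs Weber — 8–9, Weber advances.
The agenda winner is Weber.

Weber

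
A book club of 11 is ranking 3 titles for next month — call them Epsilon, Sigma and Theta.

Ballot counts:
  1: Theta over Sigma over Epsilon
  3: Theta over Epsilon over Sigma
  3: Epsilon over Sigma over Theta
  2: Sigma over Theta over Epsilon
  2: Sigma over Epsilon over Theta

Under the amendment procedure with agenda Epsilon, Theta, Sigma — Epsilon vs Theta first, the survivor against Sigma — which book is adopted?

Sigma

Round 1: Epsilon vs Theta — 5–6, Theta advances.
Round 2: Theta vs Sigma — 4–7, Sigma advances.
The agenda winner is Sigma.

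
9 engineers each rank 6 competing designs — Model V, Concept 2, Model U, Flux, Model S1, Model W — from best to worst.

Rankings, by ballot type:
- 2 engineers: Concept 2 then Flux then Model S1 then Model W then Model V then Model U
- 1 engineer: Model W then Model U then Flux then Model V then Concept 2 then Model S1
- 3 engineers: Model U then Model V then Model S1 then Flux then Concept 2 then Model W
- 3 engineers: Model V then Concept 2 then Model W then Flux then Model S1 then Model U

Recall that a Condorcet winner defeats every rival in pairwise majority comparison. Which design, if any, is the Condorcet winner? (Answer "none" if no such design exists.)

Check each pair by majority over 9 ballots:
Model V–Concept 2: Model V 7–2.
Model V vs Model U: Model V, 5–4.
Model V–Flux: Model V 6–3.
Model V vs Model S1: Model V wins 7–2.
Model V vs Model W: Model V, 6–3.
Concept 2 vs Model U: Concept 2 wins 5–4.
Concept 2 vs Flux: Concept 2, 5–4.
Concept 2 vs Model S1: Concept 2, 6–3.
Concept 2 vs Model W: Concept 2 wins 8–1.
Model U vs Flux: Flux wins 5–4.
Model U vs Model S1: Model S1, 5–4.
Model U vs Model W: Model W, 6–3.
Flux–Model S1: Flux 6–3.
Flux–Model W: Flux 5–4.
Model S1 vs Model W: Model S1, 5–4.
Only Model V has no losses; Model V is the Condorcet winner.

Model V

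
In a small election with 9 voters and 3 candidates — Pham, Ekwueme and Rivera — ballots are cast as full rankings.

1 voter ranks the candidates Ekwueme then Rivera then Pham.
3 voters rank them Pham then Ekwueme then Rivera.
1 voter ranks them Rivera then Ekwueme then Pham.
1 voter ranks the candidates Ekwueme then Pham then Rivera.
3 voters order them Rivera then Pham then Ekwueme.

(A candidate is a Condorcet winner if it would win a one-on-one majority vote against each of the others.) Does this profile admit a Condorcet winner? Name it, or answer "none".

none

Check each pair by majority over 9 ballots:
Pham vs Ekwueme: 3+3 = 6 for Pham, 3 for Ekwueme — Pham by 6–3.
Pham vs Rivera: 3+1 = 4 for Pham, 5 for Rivera — Rivera by 5–4.
Ekwueme vs Rivera: 1+3+1 = 5 for Ekwueme, 4 for Rivera — Ekwueme by 5–4.
Every candidate loses at least once (Pham loses to Rivera; Ekwueme loses to Pham; Rivera loses to Ekwueme). The majority relation contains the cycle Pham beats Ekwueme beats Rivera beats Pham, so there is no Condorcet winner.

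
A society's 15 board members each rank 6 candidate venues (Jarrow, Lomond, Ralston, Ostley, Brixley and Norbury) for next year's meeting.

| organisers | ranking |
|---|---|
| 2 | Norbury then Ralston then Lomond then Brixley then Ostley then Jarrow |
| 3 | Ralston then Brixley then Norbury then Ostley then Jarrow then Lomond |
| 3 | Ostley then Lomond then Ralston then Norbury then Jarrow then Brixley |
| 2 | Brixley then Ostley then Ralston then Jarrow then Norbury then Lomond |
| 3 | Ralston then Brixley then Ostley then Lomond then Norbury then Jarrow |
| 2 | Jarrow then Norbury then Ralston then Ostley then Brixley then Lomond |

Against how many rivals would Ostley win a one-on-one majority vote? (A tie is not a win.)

3

Ostley against each rival (15 organisers):
Ostley vs Jarrow: 13 to 2, Ostley.
Ostley vs Lomond: Ostley preferred on 3+3+2+3+2 = 13 ballots; Ostley wins 13–2.
Ostley vs Ralston: 3+2 = 5 for Ostley, 10 for Ralston — Ralston by 10–5.
Ostley vs Brixley: Brixley, 10–5.
Ostley vs Norbury: 3+2+3 = 8 for Ostley, 7 for Norbury — Ostley by 8–7.
Ostley beats Jarrow, Lomond, Norbury; loses to Ralston, Brixley — 3 pairwise wins.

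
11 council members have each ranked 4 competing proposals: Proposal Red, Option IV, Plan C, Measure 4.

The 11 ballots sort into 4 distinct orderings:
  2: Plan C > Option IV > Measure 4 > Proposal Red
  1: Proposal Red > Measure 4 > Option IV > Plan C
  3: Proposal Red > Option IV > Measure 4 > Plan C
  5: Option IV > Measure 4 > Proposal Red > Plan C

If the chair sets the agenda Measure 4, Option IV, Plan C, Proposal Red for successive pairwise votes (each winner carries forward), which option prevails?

Round 1: Measure 4 vs Option IV — 1–10, Option IV advances.
Round 2: Option IV vs Plan C — 9–2, Option IV advances.
Round 3: Option IV vs Proposal Red — 7–4, Option IV advances.
The agenda winner is Option IV.

Option IV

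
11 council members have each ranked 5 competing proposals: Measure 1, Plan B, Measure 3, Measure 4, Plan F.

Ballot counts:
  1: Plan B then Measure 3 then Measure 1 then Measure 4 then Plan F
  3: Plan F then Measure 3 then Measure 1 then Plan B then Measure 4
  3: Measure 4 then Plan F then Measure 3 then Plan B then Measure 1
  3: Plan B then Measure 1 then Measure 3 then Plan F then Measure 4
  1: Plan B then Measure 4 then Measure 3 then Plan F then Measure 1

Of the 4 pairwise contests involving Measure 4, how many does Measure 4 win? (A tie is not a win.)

0

Measure 4 against each rival (11 council members):
Measure 4 vs Measure 1: Measure 1 wins 7–4.
Measure 4 vs Plan B: Plan B wins 8–3.
Measure 4 vs Measure 3: Measure 4 is ranked higher on 3+1 = 4 ballots, Measure 3 on 7. Measure 3 wins 7–4.
Measure 4 vs Plan F: Plan F, 6–5.
Measure 4 beats no one; loses to Measure 1, Plan B, Measure 3, Plan F — 0 pairwise wins.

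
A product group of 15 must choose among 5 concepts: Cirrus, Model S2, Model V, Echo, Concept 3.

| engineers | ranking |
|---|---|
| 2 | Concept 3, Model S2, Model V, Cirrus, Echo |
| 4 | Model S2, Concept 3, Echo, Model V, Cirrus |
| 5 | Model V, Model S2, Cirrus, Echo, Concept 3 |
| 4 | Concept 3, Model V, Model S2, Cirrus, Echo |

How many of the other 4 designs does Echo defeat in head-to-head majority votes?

0

Echo against each rival (15 engineers):
Echo vs Cirrus: Cirrus wins 11–4.
Echo vs Model S2: Model S2 wins 15–0.
Echo vs Model V: Echo preferred on 4 ballots; Model V wins 11–4.
Echo vs Concept 3: Concept 3 wins 10–5.
Echo beats no one; loses to Cirrus, Model S2, Model V, Concept 3 — 0 pairwise wins.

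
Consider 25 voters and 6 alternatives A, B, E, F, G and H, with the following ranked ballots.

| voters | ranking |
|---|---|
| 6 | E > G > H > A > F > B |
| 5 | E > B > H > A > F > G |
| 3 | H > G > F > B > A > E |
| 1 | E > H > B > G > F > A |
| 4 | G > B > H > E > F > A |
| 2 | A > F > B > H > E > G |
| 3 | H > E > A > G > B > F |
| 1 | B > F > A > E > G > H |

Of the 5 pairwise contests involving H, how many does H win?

4

H against each rival (25 voters):
H vs A: 22 to 3, H.
H vs B: 6+3+1+3 = 13 for H, 12 for B — H by 13–12.
H vs E: E, 13–12.
H vs F: H, 22–3.
H–G: H 14–11.
H beats A, B, F, G; loses to E — 4 pairwise wins.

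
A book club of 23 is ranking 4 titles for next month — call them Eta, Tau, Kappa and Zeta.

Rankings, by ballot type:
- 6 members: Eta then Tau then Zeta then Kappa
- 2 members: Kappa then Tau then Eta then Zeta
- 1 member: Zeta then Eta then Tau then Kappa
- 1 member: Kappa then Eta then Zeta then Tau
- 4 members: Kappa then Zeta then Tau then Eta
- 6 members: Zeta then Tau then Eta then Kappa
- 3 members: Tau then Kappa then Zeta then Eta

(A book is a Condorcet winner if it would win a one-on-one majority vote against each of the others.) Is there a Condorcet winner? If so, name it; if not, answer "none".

Zeta

Pairwise majorities:
Eta vs Tau: Eta preferred on 6+1+1 = 8 ballots; Tau wins 15–8.
Eta vs Kappa: 13 to 10, Eta.
Eta vs Zeta: 9 to 14, Zeta.
Tau vs Kappa: Tau preferred on 6+1+6+3 = 16 ballots; Tau wins 16–7.
Tau vs Zeta: 11 to 12, Zeta.
Kappa vs Zeta: 10 to 13, Zeta.
Zeta wins every pairwise contest, so Zeta is the Condorcet winner.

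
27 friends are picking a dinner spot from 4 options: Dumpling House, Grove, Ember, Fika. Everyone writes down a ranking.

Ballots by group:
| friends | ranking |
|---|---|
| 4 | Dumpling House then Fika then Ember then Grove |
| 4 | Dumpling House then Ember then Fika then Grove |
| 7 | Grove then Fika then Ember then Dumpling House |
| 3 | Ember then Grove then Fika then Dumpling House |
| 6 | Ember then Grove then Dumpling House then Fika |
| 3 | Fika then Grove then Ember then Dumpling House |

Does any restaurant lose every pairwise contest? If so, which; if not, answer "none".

Pairwise majorities:
Dumpling House vs Grove: 8 to 19, Grove.
Dumpling House vs Ember: Ember wins 19–8.
Dumpling House vs Fika: Dumpling House, 14–13.
Grove vs Ember: 7+3 = 10 for Grove, 17 for Ember — Ember by 17–10.
Grove vs Fika: Grove is ranked higher on 7+3+6 = 16 ballots, Fika on 11. Grove wins 16–11.
Ember vs Fika: Fika, 14–13.
Every restaurant wins at least one matchup (Dumpling House beats Fika; Grove beats Dumpling House; Ember beats Dumpling House; Fika beats Ember), so there is no Condorcet loser.

none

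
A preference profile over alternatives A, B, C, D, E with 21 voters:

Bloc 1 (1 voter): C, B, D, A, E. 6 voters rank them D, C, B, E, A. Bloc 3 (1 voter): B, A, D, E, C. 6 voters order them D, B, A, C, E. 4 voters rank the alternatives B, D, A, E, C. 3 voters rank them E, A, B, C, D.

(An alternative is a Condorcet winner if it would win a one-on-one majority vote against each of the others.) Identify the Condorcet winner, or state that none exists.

D

Check each pair by majority over 21 ballots:
A vs B: B, 18–3.
A vs C: A wins 14–7.
A vs D: D, 17–4.
A–E: A 12–9.
B–C: B 14–7.
B–D: D 12–9.
B–E: B 18–3.
C vs D: D wins 17–4.
C–E: C 13–8.
D vs E: D wins 18–3.
D beats each of A, B, C, E — D is the Condorcet winner.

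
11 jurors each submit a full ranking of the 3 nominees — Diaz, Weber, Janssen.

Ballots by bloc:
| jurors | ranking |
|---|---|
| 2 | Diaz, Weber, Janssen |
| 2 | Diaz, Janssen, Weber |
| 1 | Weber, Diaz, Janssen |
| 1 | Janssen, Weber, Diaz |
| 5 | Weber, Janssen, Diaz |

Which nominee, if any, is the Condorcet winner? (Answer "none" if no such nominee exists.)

Check each pair by majority over 11 ballots:
Diaz–Weber: Weber 7–4.
Diaz vs Janssen: Janssen wins 6–5.
Weber vs Janssen: 8 to 3, Weber.
Only Weber has no losses; Weber is the Condorcet winner.

Weber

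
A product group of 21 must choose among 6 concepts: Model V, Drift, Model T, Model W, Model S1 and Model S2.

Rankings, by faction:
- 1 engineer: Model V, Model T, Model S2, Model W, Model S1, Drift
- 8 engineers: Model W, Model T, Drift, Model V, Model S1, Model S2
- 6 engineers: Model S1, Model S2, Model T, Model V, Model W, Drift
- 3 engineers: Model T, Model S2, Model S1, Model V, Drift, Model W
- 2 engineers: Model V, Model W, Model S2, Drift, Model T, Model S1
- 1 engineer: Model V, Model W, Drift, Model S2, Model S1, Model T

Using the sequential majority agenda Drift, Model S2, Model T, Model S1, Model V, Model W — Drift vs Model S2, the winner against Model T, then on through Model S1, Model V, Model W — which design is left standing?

Round 1: Drift vs Model S2 — 9–12, Model S2 advances.
Round 2: Model S2 vs Model T — 9–12, Model T advances.
Round 3: Model T vs Model S1 — 14–7, Model T advances.
Round 4: Model T vs Model V — 17–4, Model T advances.
Round 5: Model T vs Model W — 10–11, Model W advances.
The agenda winner is Model W.

Model W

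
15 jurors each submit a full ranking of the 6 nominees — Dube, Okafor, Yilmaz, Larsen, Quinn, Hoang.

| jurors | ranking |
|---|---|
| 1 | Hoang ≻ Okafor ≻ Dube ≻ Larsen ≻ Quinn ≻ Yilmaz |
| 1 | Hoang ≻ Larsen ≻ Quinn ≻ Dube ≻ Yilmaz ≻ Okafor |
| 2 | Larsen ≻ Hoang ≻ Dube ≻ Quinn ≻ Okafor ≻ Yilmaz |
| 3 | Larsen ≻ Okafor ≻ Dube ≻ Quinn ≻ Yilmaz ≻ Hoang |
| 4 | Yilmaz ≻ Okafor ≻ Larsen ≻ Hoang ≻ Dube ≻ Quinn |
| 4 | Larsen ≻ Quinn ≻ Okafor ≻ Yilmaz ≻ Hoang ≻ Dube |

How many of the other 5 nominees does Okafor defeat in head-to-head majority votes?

Okafor against each rival (15 jurors):
Okafor vs Dube: 12 to 3, Okafor.
Okafor vs Yilmaz: Okafor is ranked higher on 1+2+3+4 = 10 ballots, Yilmaz on 5. Okafor wins 10–5.
Okafor vs Larsen: 5 to 10, Larsen.
Okafor vs Quinn: Okafor wins 8–7.
Okafor vs Hoang: Okafor is ranked higher on 3+4+4 = 11 ballots, Hoang on 4. Okafor wins 11–4.
Okafor beats Dube, Yilmaz, Quinn, Hoang; loses to Larsen — 4 pairwise wins.

4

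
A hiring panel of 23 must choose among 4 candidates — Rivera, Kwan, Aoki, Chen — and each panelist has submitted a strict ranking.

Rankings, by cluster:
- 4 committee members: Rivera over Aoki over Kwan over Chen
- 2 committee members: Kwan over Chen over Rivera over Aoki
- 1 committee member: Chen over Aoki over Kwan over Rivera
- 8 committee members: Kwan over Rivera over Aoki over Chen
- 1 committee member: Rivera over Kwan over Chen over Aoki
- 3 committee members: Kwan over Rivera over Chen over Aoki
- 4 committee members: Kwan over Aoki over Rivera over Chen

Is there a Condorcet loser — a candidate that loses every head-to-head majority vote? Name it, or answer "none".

Chen

Pairwise majorities:
Rivera vs Kwan: 4+1 = 5 for Rivera, 18 for Kwan — Kwan by 18–5.
Rivera vs Aoki: 4+2+8+1+3 = 18 for Rivera, 5 for Aoki — Rivera by 18–5.
Rivera–Chen: Rivera 20–3.
Kwan vs Aoki: 18 to 5, Kwan.
Kwan vs Chen: Kwan, 22–1.
Aoki vs Chen: 4+8+4 = 16 for Aoki, 7 for Chen — Aoki by 16–7.
Chen loses to every other candidate — it is the Condorcet loser.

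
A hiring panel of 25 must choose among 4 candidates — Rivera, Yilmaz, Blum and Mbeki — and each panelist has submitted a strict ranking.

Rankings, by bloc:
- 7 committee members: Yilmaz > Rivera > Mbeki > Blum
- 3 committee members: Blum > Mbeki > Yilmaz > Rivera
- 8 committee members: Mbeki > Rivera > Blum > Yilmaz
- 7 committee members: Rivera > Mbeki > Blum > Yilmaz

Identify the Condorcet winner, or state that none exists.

Pairwise majorities:
Rivera vs Yilmaz: 8+7 = 15 for Rivera, 10 for Yilmaz — Rivera by 15–10.
Rivera vs Blum: Rivera wins 22–3.
Rivera vs Mbeki: 7+7 = 14 for Rivera, 11 for Mbeki — Rivera by 14–11.
Yilmaz vs Blum: Blum wins 18–7.
Yilmaz vs Mbeki: 7 to 18, Mbeki.
Blum vs Mbeki: 3 for Blum, 22 for Mbeki — Mbeki by 22–3.
Rivera wins every pairwise contest, so Rivera is the Condorcet winner.

Rivera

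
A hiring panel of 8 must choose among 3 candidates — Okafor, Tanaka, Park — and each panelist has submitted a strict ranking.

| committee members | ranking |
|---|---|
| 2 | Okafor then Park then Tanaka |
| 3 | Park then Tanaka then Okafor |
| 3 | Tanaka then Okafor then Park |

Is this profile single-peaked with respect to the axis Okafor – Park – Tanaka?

Axis positions: Okafor=1, Park=2, Tanaka=3.
Cluster 1 (peak Okafor at position 1): ranking walks positions 1-2-3, expanding outward from the peak — single-peaked.
Cluster 2 (peak Park at position 2): ranking walks positions 2-3-1, expanding outward from the peak — single-peaked.
Cluster 3: ranking walks positions 3-1-2; Okafor is ranked above Park even though Park lies between Okafor and the peak Tanaka on the axis — preferences dip and rise again. Not single-peaked.
Cluster 3 violates single-peakedness, so the profile is not single-peaked on this axis.

no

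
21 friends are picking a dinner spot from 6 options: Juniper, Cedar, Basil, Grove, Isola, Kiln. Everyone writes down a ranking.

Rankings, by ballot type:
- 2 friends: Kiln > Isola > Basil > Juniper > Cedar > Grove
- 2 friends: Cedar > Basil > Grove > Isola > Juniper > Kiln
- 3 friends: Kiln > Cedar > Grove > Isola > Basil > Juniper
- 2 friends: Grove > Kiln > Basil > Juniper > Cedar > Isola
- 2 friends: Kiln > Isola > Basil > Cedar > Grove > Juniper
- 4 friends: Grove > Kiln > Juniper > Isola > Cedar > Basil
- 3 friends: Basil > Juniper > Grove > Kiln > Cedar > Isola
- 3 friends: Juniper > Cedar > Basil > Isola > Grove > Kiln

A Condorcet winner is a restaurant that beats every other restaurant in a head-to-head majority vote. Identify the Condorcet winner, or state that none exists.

Pairwise majorities:
Juniper vs Cedar: Juniper preferred on 2+2+4+3+3 = 14 ballots; Juniper wins 14–7.
Juniper vs Basil: Juniper preferred on 4+3 = 7 ballots; Basil wins 14–7.
Juniper vs Grove: Grove wins 13–8.
Juniper–Isola: Juniper 12–9.
Juniper vs Kiln: Kiln, 13–8.
Cedar–Basil: Cedar 12–9.
Cedar–Grove: Cedar 12–9.
Cedar–Isola: Cedar 13–8.
Cedar vs Kiln: Cedar preferred on 2+3 = 5 ballots; Kiln wins 16–5.
Basil vs Grove: Basil is ranked higher on 2+2+2+3+3 = 12 ballots, Grove on 9. Basil wins 12–9.
Basil–Isola: Isola 11–10.
Basil vs Kiln: 2+3+3 = 8 for Basil, 13 for Kiln — Kiln by 13–8.
Grove vs Isola: Grove, 14–7.
Grove vs Kiln: Grove wins 14–7.
Isola vs Kiln: Kiln wins 16–5.
Every restaurant loses at least once (Juniper loses to Basil; Cedar loses to Juniper; Basil loses to Cedar; Grove loses to Cedar; Isola loses to Juniper; Kiln loses to Grove). The majority relation contains the cycle Juniper → Cedar → Basil → Juniper, so there is no Condorcet winner.

none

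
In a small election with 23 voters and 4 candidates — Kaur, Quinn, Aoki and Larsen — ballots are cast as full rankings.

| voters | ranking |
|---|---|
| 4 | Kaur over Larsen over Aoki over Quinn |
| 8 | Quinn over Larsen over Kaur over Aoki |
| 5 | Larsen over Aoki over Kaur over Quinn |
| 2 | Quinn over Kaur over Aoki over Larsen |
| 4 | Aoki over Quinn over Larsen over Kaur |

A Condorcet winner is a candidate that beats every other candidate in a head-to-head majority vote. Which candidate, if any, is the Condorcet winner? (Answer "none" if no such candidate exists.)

none

Head-to-head results (23 voters):
Kaur vs Quinn: 4+5 = 9 for Kaur, 14 for Quinn — Quinn by 14–9.
Kaur vs Aoki: 4+8+2 = 14 for Kaur, 9 for Aoki — Kaur by 14–9.
Kaur vs Larsen: 4+2 = 6 for Kaur, 17 for Larsen — Larsen by 17–6.
Quinn vs Aoki: 8+2 = 10 for Quinn, 13 for Aoki — Aoki by 13–10.
Quinn vs Larsen: Quinn is ranked higher on 8+2+4 = 14 ballots, Larsen on 9. Quinn wins 14–9.
Aoki vs Larsen: Aoki preferred on 2+4 = 6 ballots; Larsen wins 17–6.
Every candidate loses at least once (Kaur loses to Quinn; Quinn loses to Aoki; Aoki loses to Kaur; Larsen loses to Quinn). The majority relation contains the cycle Kaur beats Aoki beats Quinn beats Kaur, so there is no Condorcet winner.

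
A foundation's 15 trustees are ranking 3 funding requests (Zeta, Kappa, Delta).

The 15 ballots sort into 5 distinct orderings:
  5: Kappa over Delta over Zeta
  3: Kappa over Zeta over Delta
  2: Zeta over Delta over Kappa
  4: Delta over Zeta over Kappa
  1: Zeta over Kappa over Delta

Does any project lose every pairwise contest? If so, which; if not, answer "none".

Zeta

Pairwise majorities:
Zeta vs Kappa: 7 to 8, Kappa.
Zeta vs Delta: 6 to 9, Delta.
Kappa–Delta: Kappa 9–6.
Zeta loses to every other project — it is the Condorcet loser.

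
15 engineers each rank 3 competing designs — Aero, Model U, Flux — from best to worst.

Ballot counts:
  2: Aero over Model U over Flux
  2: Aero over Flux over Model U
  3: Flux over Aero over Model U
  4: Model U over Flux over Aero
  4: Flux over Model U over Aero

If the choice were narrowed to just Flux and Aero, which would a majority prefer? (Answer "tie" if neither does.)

Ballots ranking Flux above Aero: 3 + 4 + 4 = 11.
Ballots ranking Aero above Flux: 15 − 11 = 4.
Flux wins the head-to-head 11–4.

Flux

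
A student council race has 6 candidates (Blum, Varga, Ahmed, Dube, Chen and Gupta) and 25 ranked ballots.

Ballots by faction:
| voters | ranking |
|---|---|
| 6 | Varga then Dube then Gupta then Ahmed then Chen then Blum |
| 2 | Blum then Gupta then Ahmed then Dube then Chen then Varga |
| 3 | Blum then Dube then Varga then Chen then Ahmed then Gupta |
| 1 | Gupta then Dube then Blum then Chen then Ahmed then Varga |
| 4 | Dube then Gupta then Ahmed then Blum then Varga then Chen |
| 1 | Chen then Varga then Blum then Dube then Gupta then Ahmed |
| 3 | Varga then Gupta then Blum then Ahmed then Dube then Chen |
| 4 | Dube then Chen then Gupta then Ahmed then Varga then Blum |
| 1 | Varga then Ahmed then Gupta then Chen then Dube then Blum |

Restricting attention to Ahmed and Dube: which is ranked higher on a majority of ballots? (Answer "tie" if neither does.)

Dube

Ballots ranking Ahmed above Dube: 2 + 3 + 1 = 6.
Ballots ranking Dube above Ahmed: 25 − 6 = 19.
Dube wins the head-to-head 19–6.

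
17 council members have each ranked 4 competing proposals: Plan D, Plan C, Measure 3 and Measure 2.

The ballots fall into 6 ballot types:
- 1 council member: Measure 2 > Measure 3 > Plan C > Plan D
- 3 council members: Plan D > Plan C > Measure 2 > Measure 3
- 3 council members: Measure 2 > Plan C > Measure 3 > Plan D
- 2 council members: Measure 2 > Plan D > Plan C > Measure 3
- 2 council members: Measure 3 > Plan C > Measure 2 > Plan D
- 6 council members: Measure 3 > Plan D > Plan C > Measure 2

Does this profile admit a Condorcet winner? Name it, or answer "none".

none

Check each pair by majority over 17 ballots:
Plan D vs Plan C: 11 to 6, Plan D.
Plan D vs Measure 3: 3+2 = 5 for Plan D, 12 for Measure 3 — Measure 3 by 12–5.
Plan D vs Measure 2: 9 to 8, Plan D.
Plan C vs Measure 3: Plan C is ranked higher on 3+3+2 = 8 ballots, Measure 3 on 9. Measure 3 wins 9–8.
Plan C vs Measure 2: 3+2+6 = 11 for Plan C, 6 for Measure 2 — Plan C by 11–6.
Measure 3 vs Measure 2: Measure 3 preferred on 2+6 = 8 ballots; Measure 2 wins 9–8.
Each option drops at least one matchup (Plan D loses to Measure 3; Plan C loses to Plan D; Measure 3 loses to Measure 2; Measure 2 loses to Plan D); the cycle Plan D → Measure 2 → Measure 3 → Plan D rules out a Condorcet winner.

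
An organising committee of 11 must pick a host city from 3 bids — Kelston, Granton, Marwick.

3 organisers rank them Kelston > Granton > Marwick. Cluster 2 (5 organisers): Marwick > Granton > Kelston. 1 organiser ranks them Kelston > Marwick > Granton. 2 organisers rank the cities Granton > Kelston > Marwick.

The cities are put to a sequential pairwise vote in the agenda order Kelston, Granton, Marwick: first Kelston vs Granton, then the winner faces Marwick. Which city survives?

Marwick

Round 1: Kelston vs Granton — 4–7, Granton advances.
Round 2: Granton vs Marwick — 5–6, Marwick advances.
The agenda winner is Marwick.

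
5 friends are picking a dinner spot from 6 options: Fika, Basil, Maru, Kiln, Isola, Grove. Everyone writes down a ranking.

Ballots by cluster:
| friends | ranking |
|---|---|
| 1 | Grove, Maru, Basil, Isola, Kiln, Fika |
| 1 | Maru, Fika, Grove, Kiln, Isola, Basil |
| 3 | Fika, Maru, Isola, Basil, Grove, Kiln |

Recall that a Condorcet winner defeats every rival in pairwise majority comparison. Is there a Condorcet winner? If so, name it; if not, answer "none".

Check each pair by majority over 5 ballots:
Fika vs Basil: 4 to 1, Fika.
Fika vs Maru: 3 to 2, Fika.
Fika vs Kiln: 1+3 = 4 for Fika, 1 for Kiln — Fika by 4–1.
Fika vs Isola: Fika is ranked higher on 1+3 = 4 ballots, Isola on 1. Fika wins 4–1.
Fika vs Grove: Fika is ranked higher on 1+3 = 4 ballots, Grove on 1. Fika wins 4–1.
Basil vs Maru: 0 to 5, Maru.
Basil vs Kiln: Basil is ranked higher on 1+3 = 4 ballots, Kiln on 1. Basil wins 4–1.
Basil vs Isola: Basil is ranked higher on 1 ballot, Isola on 4. Isola wins 4–1.
Basil vs Grove: Basil preferred on 3 ballots; Basil wins 3–2.
Maru vs Kiln: Maru preferred on 1+1+3 = 5 ballots; Maru wins 5–0.
Maru vs Isola: Maru preferred on 1+1+3 = 5 ballots; Maru wins 5–0.
Maru vs Grove: 1+3 = 4 for Maru, 1 for Grove — Maru by 4–1.
Kiln vs Isola: Kiln is ranked higher on 1 ballot, Isola on 4. Isola wins 4–1.
Kiln vs Grove: 0 for Kiln, 5 for Grove — Grove by 5–0.
Isola vs Grove: Isola preferred on 3 ballots; Isola wins 3–2.
Fika beats each of Basil, Maru, Kiln, Isola, Grove — Fika is the Condorcet winner.

Fika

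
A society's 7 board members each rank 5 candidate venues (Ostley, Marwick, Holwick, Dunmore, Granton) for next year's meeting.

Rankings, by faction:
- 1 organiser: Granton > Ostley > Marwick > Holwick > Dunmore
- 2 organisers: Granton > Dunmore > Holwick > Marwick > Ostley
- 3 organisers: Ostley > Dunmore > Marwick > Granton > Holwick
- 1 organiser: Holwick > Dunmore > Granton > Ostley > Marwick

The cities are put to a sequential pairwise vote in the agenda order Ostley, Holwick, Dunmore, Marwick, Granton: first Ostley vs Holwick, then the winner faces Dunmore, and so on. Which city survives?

Granton

Round 1: Ostley vs Holwick — 4–3, Ostley advances.
Round 2: Ostley vs Dunmore — 4–3, Ostley advances.
Round 3: Ostley vs Marwick — 5–2, Ostley advances.
Round 4: Ostley vs Granton — 3–4, Granton advances.
The agenda winner is Granton.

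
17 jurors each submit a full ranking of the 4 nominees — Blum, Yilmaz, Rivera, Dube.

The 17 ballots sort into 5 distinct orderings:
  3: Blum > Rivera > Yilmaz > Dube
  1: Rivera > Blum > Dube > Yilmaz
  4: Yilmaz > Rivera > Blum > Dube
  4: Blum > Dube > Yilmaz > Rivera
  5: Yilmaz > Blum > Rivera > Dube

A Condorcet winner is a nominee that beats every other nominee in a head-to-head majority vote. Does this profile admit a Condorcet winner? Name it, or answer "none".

Check each pair by majority over 17 ballots:
Blum–Yilmaz: Yilmaz 9–8.
Blum vs Rivera: 3+4+5 = 12 for Blum, 5 for Rivera — Blum by 12–5.
Blum vs Dube: Blum wins 17–0.
Yilmaz vs Rivera: 4+4+5 = 13 for Yilmaz, 4 for Rivera — Yilmaz by 13–4.
Yilmaz vs Dube: 3+4+5 = 12 for Yilmaz, 5 for Dube — Yilmaz by 12–5.
Rivera vs Dube: Rivera wins 13–4.
Only Yilmaz has no losses; Yilmaz is the Condorcet winner.

Yilmaz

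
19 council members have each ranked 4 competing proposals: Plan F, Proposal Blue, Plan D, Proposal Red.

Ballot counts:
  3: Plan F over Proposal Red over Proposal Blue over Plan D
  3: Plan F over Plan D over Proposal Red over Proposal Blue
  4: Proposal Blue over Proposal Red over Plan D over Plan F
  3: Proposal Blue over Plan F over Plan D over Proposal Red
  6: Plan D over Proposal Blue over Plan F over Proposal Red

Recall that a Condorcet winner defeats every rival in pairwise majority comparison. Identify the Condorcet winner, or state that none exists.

Proposal Blue

Pairwise majorities:
Plan F vs Proposal Blue: Proposal Blue wins 13–6.
Plan F vs Plan D: Plan F preferred on 3+3+3 = 9 ballots; Plan D wins 10–9.
Plan F–Proposal Red: Plan F 15–4.
Proposal Blue vs Plan D: Proposal Blue is ranked higher on 3+4+3 = 10 ballots, Plan D on 9. Proposal Blue wins 10–9.
Proposal Blue vs Proposal Red: 4+3+6 = 13 for Proposal Blue, 6 for Proposal Red — Proposal Blue by 13–6.
Plan D vs Proposal Red: 12 to 7, Plan D.
Proposal Blue beats each of Plan F, Plan D, Proposal Red — Proposal Blue is the Condorcet winner.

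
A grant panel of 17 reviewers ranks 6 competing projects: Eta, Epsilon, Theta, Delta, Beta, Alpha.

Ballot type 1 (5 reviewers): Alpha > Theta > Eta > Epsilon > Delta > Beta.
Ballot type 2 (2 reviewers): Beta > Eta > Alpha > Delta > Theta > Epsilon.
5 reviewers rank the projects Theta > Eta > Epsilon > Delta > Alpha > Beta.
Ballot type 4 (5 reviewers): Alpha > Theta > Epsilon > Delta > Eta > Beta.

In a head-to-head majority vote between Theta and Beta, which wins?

Theta

Ballots ranking Theta above Beta: 5 + 5 + 5 = 15.
Ballots ranking Beta above Theta: 17 − 15 = 2.
Theta wins the head-to-head 15–2.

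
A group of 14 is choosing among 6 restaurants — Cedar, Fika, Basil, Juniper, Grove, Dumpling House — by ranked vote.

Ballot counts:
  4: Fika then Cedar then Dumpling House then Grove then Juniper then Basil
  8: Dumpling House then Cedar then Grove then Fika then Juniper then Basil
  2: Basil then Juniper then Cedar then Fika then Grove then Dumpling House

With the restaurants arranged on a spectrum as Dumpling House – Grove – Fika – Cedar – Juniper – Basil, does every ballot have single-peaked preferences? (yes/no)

Axis positions: Dumpling House=1, Grove=2, Fika=3, Cedar=4, Juniper=5, Basil=6.
Bloc 1: ranking walks positions 3-4-1-2-5-6; Dumpling House is ranked above Grove even though Grove lies between Dumpling House and the peak Fika on the axis — preferences dip and rise again. Not single-peaked.
Bloc 2: ranking walks positions 1-4-2-3-5-6; Cedar is ranked above Grove even though Grove lies between Cedar and the peak Dumpling House on the axis — preferences dip and rise again. Not single-peaked.
Bloc 3 (peak Basil at position 6): ranking walks positions 6-5-4-3-2-1, expanding outward from the peak — single-peaked.
Bloc 1 violates single-peakedness, so the profile is not single-peaked on this axis.

no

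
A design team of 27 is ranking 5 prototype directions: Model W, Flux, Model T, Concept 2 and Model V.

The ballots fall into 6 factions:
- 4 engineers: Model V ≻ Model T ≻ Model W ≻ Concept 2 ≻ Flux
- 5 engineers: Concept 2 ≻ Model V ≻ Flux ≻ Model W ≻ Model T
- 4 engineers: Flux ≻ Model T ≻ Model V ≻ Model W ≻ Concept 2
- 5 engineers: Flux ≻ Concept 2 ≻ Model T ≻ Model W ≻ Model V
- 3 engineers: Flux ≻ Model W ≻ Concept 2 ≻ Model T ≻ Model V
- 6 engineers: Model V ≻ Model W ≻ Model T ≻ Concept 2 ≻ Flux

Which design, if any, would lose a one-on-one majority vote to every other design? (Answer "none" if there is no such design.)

none

Head-to-head results (27 engineers):
Model W–Flux: Flux 17–10.
Model W–Model T: Model W 14–13.
Model W vs Concept 2: Model W, 17–10.
Model W–Model V: Model V 19–8.
Flux vs Model T: Flux wins 17–10.
Flux vs Concept 2: Concept 2 wins 15–12.
Flux vs Model V: Flux preferred on 4+5+3 = 12 ballots; Model V wins 15–12.
Model T vs Concept 2: Model T, 14–13.
Model T vs Model V: 12 to 15, Model V.
Concept 2 vs Model V: 13 to 14, Model V.
Each design has at least one pairwise win (Model W beats Model T; Flux beats Model W; Model T beats Concept 2; Concept 2 beats Flux; Model V beats Model W) — no Condorcet loser.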